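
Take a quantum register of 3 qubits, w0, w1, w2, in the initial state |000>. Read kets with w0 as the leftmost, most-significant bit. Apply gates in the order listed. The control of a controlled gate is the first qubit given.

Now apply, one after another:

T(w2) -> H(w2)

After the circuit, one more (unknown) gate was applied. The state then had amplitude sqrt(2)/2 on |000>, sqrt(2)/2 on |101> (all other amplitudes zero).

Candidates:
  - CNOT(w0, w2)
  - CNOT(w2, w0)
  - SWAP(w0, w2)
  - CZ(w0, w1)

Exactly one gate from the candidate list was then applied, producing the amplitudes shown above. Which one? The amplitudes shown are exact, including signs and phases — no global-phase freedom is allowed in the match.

The unique candidate consistent with the amplitudes is CNOT(w2, w0).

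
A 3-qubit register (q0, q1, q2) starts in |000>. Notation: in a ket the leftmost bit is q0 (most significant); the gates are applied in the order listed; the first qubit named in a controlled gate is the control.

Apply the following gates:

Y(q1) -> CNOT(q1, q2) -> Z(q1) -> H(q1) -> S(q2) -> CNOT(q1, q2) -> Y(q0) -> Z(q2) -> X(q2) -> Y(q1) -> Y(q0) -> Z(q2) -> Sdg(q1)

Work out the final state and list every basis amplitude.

The resulting statevector has amplitude -sqrt(2)*I/2 on |001>, -sqrt(2)/2 on |010>, and 0 on every other basis state.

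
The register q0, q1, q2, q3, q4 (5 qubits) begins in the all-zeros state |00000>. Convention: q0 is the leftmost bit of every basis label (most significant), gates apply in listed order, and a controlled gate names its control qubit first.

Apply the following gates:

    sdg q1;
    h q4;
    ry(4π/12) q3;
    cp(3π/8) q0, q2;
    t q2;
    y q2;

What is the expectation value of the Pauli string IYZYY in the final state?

The expectation value of IYZYY is 0.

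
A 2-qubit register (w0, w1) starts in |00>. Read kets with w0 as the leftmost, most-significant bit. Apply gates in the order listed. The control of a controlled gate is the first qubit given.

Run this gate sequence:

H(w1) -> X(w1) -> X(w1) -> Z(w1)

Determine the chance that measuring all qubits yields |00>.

The probability of measuring |00> is 1/2. Key observation: gates 2-3 undo each other exactly, leaving only the rest of the circuit to track.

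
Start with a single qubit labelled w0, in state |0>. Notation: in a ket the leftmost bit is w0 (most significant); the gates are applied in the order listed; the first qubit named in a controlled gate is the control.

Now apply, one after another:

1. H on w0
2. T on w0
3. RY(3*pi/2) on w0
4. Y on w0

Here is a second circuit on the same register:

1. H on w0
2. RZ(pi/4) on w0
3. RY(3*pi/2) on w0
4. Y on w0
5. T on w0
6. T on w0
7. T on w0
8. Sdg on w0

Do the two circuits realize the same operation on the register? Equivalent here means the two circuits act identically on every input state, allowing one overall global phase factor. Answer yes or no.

No — the two circuits implement different unitaries, even allowing a global phase.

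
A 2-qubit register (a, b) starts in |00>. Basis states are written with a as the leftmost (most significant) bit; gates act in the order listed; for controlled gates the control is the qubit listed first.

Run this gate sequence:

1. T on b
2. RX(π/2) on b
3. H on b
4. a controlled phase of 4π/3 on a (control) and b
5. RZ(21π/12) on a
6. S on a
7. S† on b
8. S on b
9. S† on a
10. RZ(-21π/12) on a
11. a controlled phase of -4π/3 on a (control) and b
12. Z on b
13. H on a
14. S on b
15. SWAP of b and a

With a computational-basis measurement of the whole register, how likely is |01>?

Outcome |01> occurs with probability 1/4. Key observation: steps 4-11 multiply out to the identity, so the circuit reduces to the remaining gates.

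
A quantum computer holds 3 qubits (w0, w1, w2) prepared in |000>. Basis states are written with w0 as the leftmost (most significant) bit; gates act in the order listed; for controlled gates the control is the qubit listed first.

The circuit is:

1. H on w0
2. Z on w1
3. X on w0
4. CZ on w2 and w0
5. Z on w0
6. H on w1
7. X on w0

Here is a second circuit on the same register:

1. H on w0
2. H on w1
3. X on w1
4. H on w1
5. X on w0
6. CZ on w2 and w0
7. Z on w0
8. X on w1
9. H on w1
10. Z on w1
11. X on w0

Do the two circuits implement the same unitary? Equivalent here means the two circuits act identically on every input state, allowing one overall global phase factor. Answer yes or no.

Yes, they are equivalent — the unitaries differ by at most a global phase.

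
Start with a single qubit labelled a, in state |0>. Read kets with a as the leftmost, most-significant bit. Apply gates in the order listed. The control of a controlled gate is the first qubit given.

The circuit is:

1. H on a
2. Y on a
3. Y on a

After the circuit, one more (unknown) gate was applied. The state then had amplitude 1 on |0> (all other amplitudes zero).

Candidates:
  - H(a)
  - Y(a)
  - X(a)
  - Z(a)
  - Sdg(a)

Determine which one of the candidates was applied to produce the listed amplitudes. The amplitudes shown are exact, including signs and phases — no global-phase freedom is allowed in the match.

It was H(a) that produced the state shown.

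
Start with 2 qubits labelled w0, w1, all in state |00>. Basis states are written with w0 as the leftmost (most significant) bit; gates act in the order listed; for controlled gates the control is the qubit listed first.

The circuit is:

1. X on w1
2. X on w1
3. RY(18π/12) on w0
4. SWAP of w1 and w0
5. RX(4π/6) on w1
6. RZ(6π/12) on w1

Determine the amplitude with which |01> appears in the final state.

|01> carries amplitude (sqrt(2) + sqrt(6)*I)*exp(I*pi/4)/4 in the final state.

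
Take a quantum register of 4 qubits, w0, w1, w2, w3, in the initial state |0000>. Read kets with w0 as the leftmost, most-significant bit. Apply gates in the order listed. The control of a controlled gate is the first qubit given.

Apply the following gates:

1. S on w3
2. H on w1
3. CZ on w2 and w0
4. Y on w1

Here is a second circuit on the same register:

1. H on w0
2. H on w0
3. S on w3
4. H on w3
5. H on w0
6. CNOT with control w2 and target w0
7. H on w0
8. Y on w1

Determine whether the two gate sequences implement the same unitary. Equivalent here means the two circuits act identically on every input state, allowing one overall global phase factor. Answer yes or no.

No — the two circuits implement different unitaries, even allowing a global phase.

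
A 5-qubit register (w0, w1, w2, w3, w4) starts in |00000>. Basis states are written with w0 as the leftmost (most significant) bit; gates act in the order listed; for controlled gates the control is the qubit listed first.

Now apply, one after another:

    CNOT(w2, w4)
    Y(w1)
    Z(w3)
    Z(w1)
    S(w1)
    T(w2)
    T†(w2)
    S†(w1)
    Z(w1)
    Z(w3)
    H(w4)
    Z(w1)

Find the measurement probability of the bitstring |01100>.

A full measurement returns |01100> with probability 0.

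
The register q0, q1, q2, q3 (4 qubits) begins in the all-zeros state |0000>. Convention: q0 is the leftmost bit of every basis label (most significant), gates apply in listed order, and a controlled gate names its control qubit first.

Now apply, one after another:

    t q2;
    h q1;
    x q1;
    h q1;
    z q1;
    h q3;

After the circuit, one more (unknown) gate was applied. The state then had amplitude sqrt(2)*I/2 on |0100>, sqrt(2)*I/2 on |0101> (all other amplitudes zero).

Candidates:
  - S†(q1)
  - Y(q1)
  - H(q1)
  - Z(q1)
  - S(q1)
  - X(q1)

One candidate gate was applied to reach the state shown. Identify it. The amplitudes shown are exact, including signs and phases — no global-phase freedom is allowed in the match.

The applied gate was Y(q1). Key observation: gates 2-5 undo each other exactly, leaving only the rest of the circuit to track.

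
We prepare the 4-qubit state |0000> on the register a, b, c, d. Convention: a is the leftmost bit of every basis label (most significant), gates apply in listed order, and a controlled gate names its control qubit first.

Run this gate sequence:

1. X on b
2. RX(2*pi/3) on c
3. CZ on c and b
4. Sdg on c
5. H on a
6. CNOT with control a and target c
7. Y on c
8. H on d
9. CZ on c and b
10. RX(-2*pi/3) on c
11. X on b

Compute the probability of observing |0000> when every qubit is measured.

Outcome |0000> occurs with probability 3/32.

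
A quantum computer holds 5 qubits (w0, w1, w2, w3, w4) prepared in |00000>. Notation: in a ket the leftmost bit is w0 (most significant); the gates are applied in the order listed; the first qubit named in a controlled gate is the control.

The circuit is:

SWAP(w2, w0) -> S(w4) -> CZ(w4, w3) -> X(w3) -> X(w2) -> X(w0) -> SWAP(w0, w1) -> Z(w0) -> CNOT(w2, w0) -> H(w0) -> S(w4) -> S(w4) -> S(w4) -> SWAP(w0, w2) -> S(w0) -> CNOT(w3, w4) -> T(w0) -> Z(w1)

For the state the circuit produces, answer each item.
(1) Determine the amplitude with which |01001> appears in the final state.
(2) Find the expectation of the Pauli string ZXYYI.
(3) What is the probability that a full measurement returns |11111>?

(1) The final state's coefficient on |01001> equals 0.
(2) In the final state, ZXYYI has expectation 0.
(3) A full measurement returns |11111> with probability 1/2.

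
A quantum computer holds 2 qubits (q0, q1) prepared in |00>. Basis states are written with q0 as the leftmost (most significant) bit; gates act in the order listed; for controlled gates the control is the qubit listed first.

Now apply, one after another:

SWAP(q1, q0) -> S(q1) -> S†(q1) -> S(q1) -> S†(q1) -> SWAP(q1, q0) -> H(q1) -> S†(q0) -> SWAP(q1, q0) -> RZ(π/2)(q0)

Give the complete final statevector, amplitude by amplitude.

The resulting statevector has amplitude -sqrt(2)*exp(3*I*pi/4)/2 on |00>, 0 on |01>, sqrt(2)*exp(I*pi/4)/2 on |10>, 0 on |11>. Key observation: steps 1-6 multiply out to the identity, so the circuit reduces to the remaining gates.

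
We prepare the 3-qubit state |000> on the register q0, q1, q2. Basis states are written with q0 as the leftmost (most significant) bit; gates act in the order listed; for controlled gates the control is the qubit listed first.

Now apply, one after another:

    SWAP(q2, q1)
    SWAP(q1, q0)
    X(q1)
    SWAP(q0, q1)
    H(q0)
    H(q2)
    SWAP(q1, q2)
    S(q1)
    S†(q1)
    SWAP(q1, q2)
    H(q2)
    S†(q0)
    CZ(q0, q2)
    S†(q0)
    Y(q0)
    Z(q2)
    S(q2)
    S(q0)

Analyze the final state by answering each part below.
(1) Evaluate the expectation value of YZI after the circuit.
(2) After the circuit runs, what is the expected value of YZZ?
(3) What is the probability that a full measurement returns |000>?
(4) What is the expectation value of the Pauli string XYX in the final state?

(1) In the final state, YZI has expectation -1. Key observation: the block from step 6 through step 11 cancels to the identity and can be dropped.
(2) The expectation value of YZZ is -1.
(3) A full measurement returns |000> with probability 1/2.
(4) The observable XYX averages to 0.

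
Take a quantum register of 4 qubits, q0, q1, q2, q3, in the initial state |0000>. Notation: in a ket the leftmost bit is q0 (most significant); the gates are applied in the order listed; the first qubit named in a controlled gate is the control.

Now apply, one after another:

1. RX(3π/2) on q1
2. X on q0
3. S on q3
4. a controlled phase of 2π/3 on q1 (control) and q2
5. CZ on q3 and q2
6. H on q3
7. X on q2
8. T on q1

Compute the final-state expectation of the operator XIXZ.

In the final state, XIXZ has expectation 0.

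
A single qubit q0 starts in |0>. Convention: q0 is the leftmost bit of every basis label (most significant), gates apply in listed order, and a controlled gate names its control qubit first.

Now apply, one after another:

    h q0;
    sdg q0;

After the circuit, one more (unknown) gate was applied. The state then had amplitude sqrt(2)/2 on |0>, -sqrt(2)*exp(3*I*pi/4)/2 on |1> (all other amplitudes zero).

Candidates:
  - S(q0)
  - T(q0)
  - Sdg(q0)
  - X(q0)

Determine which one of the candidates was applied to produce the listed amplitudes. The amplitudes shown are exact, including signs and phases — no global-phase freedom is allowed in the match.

The applied gate was T(q0).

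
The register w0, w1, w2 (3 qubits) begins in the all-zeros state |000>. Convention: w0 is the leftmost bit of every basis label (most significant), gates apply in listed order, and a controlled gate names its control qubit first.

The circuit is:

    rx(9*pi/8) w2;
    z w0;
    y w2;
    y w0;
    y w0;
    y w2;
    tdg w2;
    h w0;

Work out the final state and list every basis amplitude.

The resulting statevector has amplitude -sqrt(2)*sin(pi/16)/2 on |000>, -sqrt(2)*exp(I*pi/4)*cos(pi/16)/2 on |001>, 0 on |010>, 0 on |011>, -sqrt(2)*sin(pi/16)/2 on |100>, -sqrt(2)*exp(I*pi/4)*cos(pi/16)/2 on |101>, 0 on |110>, 0 on |111>.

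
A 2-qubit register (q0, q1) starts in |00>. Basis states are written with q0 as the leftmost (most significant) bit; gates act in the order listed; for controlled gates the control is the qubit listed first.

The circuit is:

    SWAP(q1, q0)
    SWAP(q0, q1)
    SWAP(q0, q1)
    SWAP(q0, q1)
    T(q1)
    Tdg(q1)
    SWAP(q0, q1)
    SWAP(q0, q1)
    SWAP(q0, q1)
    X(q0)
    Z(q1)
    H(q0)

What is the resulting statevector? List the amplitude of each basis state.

The final amplitudes are sqrt(2)/2 on |00>, 0 on |01>, -sqrt(2)/2 on |10>, 0 on |11>.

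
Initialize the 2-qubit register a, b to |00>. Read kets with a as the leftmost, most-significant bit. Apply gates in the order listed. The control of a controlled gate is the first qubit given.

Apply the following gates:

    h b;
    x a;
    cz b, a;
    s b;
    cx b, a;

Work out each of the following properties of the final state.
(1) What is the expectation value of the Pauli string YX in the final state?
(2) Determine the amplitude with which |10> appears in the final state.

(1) In the final state, YX has expectation 1.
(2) The amplitude on |10> is sqrt(2)/2.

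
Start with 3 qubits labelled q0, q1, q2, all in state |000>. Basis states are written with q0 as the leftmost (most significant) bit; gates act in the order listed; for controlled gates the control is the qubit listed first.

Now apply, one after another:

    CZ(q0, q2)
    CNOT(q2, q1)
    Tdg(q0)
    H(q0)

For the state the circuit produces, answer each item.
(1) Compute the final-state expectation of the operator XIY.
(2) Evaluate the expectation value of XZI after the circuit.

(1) The expectation value of XIY is 0.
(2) In the final state, XZI has expectation 1.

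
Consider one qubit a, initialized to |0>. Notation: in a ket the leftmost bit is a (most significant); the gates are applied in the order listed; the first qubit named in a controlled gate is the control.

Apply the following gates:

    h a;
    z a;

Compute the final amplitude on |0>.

The final state's coefficient on |0> equals sqrt(2)/2.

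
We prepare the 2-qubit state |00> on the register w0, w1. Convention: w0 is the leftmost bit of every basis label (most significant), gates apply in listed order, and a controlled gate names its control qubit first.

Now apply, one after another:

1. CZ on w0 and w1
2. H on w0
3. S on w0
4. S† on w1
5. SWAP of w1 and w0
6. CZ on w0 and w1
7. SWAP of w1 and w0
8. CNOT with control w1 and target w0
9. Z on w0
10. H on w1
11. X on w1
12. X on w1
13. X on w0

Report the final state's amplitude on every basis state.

After the circuit, the state carries amplitude -I/2 on |00>, -I/2 on |01>, 1/2 on |10>, 1/2 on |11>. Key observation: the block from step 11 through step 12 cancels to the identity and can be dropped.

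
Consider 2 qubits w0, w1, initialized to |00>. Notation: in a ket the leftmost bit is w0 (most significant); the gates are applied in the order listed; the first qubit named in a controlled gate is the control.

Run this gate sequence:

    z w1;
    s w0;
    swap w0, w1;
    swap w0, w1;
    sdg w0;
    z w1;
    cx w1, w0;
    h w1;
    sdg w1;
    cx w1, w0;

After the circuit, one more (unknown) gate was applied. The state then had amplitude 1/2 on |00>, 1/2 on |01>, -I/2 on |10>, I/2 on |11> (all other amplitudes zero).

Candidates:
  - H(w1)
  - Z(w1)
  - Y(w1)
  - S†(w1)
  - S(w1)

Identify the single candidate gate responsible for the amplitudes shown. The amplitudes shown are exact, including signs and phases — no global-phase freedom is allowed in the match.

The unique candidate consistent with the amplitudes is H(w1). Key observation: gates 1-6 undo each other exactly, leaving only the rest of the circuit to track.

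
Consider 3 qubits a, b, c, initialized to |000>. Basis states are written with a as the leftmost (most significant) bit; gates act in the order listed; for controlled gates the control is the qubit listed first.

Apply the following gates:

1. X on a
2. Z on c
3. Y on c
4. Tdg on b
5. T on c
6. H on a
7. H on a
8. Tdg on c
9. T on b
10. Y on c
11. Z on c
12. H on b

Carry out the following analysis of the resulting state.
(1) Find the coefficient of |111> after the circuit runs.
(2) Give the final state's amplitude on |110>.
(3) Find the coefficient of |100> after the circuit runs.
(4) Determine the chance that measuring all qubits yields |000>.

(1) The amplitude on |111> is 0. Key observation: the block from step 3 through step 10 cancels to the identity and can be dropped.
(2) The amplitude on |110> is sqrt(2)/2.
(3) The final state's coefficient on |100> equals sqrt(2)/2.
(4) The probability of measuring |000> is 0.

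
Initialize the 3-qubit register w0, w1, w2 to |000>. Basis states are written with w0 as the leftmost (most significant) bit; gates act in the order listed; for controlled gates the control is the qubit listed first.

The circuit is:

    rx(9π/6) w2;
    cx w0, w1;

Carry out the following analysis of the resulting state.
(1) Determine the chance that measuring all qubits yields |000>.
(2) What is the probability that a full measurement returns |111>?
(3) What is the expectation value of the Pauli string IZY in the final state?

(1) The probability of measuring |000> is 1/2.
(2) Outcome |111> occurs with probability 0.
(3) The observable IZY averages to 1.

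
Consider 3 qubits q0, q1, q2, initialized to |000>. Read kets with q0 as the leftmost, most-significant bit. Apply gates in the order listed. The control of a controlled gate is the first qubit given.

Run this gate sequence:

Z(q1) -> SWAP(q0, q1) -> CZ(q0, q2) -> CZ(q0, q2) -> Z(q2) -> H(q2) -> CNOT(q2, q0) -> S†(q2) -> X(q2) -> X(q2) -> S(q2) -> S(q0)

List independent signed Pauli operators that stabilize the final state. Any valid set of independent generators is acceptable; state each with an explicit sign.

The stabilizer group can be generated by +XIY, +ZIZ, +IZI, among other valid generating sets. Key observation: gates 9-10 undo each other exactly, leaving only the rest of the circuit to track.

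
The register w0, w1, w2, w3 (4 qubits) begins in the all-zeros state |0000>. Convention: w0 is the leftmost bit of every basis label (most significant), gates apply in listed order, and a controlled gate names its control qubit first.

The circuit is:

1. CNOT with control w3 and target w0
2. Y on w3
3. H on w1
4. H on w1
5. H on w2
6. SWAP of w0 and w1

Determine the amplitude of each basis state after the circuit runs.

The final amplitudes are sqrt(2)*I/2 on |0001>, sqrt(2)*I/2 on |0011>, and 0 on every other basis state. Key observation: steps 3-4 multiply out to the identity, so the circuit reduces to the remaining gates.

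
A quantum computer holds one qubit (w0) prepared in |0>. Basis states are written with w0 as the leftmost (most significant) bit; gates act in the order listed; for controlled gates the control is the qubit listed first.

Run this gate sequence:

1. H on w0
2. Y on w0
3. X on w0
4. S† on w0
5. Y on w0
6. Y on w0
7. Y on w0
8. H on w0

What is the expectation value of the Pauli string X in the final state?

In the final state, X has expectation 0.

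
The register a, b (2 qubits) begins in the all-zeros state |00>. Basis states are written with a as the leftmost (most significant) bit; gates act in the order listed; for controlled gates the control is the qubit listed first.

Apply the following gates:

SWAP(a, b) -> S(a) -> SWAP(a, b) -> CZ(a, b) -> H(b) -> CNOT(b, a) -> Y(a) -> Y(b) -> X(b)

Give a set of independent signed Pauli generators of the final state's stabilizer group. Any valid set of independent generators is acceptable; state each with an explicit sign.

The stabilizer group can be generated by +XX, -ZZ, among other valid generating sets.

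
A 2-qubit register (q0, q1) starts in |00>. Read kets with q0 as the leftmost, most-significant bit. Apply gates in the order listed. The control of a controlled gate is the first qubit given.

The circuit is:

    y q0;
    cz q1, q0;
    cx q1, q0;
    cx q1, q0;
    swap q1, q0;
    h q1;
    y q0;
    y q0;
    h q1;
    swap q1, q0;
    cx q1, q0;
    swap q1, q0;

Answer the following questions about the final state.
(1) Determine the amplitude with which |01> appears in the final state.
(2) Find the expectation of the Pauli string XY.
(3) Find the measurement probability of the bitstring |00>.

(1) |01> carries amplitude I in the final state. Key observation: the block from step 4 through step 11 cancels to the identity and can be dropped.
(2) The observable XY averages to 0.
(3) Outcome |00> occurs with probability 0.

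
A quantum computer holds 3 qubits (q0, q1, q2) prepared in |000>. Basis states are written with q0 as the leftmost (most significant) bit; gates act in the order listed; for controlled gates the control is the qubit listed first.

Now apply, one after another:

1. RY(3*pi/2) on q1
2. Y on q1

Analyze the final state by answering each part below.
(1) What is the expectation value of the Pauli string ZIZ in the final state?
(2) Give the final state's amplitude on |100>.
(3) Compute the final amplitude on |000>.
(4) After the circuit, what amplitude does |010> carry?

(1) The expectation value of ZIZ is 1.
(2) The final state's coefficient on |100> equals 0.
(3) |000> carries amplitude -sqrt(2)*I/2 in the final state.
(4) The final state's coefficient on |010> equals -sqrt(2)*I/2.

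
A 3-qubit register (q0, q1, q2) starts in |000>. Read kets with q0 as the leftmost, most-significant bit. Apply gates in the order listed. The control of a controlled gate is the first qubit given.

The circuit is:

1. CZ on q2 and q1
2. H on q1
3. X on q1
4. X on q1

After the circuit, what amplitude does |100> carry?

The amplitude on |100> is 0. Key observation: gates 3-4 undo each other exactly, leaving only the rest of the circuit to track.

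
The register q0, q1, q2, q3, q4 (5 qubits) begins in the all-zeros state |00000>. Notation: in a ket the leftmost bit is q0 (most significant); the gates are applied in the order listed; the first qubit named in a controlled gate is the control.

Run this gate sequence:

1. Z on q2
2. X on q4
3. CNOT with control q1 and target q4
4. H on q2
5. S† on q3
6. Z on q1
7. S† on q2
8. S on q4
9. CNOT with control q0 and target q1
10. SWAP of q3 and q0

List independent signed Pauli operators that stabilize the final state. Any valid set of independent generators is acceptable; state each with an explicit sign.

The stabilizer group can be generated by -IIYII, +ZIIII, +IZIII, +IIIZI, -IIIIZ, among other valid generating sets.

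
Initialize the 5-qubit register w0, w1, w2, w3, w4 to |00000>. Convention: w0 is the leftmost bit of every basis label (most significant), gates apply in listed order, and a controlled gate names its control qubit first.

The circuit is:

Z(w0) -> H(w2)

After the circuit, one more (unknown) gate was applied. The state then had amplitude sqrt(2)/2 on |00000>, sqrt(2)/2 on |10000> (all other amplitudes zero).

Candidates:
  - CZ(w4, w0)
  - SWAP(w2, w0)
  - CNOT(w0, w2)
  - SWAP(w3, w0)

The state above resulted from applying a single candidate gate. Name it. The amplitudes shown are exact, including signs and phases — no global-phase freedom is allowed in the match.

The applied gate was SWAP(w2, w0).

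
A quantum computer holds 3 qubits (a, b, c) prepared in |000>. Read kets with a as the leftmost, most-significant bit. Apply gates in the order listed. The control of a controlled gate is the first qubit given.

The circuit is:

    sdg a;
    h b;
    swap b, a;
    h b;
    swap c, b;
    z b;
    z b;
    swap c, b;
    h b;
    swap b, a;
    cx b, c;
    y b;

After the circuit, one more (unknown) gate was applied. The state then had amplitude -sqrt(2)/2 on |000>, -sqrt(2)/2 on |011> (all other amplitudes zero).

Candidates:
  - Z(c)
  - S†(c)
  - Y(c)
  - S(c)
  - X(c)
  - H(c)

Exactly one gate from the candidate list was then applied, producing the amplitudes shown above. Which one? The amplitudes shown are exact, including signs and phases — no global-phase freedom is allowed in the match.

The unique candidate consistent with the amplitudes is Y(c).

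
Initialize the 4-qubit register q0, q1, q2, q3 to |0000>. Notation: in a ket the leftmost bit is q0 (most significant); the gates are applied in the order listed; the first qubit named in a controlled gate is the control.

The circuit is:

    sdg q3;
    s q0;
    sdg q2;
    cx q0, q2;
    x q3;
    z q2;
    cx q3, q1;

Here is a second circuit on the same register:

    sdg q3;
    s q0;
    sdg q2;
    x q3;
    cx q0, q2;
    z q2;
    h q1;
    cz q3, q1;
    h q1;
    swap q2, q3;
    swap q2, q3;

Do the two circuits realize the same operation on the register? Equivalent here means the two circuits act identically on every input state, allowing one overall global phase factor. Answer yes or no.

Yes, they are equivalent — the unitaries differ by at most a global phase.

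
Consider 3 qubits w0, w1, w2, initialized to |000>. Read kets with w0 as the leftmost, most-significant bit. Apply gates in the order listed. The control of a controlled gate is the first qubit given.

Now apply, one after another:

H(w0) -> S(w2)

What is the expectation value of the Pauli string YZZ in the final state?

The observable YZZ averages to 0.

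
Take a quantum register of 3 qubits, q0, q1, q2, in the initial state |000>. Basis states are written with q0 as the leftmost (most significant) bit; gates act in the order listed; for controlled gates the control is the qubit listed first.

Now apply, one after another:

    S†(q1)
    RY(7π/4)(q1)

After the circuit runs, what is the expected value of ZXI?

The expectation value of ZXI is -sqrt(2)/2.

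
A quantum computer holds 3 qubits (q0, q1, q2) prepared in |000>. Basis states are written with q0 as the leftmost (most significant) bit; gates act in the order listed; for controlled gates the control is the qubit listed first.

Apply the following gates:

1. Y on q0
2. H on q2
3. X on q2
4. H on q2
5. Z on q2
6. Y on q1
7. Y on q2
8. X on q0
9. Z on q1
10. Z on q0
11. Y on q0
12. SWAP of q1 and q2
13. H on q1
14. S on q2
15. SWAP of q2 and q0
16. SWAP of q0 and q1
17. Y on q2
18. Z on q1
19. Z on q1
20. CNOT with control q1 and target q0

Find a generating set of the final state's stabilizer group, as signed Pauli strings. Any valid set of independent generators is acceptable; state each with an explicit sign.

The stabilizer group can be generated by -XII, -IZI, +IIZ, among other valid generating sets. Key observation: gates 2-5 undo each other exactly, leaving only the rest of the circuit to track.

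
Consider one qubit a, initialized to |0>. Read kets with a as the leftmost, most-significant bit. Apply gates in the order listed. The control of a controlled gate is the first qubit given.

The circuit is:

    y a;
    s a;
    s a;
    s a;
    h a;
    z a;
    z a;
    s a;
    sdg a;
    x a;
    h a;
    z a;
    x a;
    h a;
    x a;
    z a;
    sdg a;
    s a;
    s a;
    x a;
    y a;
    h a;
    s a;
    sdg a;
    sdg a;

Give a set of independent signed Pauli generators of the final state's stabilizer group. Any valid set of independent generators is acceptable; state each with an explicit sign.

The stabilizer group can be generated by -X, among other valid generating sets.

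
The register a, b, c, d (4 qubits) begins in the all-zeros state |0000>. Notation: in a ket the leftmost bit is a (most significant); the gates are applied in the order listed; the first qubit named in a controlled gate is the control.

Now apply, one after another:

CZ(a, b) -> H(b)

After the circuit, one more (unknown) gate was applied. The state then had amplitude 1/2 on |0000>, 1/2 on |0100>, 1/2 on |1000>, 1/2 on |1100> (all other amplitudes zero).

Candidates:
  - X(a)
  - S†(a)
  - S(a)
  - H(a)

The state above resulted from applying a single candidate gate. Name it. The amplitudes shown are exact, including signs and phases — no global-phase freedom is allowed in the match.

It was H(a) that produced the state shown.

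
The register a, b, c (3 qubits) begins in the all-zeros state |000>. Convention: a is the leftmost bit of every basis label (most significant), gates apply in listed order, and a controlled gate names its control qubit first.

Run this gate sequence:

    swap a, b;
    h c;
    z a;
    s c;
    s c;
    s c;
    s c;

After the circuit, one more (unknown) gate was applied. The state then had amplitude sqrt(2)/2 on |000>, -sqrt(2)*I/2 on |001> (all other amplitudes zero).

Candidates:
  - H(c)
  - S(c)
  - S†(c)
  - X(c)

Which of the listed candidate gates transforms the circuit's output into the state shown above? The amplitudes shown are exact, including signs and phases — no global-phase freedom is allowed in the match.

The unique candidate consistent with the amplitudes is S†(c).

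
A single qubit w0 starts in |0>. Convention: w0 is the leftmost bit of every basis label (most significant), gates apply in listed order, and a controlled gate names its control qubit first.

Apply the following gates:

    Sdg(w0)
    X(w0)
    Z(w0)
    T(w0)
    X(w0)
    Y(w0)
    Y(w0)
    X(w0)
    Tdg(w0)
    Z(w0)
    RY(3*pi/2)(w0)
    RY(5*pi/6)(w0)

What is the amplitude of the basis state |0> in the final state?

|0> carries amplitude 1/2 in the final state.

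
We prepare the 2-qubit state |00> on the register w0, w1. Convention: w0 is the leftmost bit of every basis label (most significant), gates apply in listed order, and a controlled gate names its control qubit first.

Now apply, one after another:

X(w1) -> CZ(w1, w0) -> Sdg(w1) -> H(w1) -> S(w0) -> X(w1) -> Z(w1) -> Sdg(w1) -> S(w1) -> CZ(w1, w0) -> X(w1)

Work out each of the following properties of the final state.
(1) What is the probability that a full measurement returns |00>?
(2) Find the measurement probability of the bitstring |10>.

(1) Outcome |00> occurs with probability 1/2.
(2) The probability of measuring |10> is 0.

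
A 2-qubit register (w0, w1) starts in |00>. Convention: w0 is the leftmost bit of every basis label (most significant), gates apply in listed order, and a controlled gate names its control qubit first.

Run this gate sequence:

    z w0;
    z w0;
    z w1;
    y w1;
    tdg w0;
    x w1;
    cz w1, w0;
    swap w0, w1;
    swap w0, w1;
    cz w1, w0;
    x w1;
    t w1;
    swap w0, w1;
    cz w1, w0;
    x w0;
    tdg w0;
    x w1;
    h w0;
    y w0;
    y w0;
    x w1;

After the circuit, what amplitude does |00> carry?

The amplitude on |00> is sqrt(2)*exp(3*I*pi/4)/2. Key observation: gates 6-11 undo each other exactly, leaving only the rest of the circuit to track.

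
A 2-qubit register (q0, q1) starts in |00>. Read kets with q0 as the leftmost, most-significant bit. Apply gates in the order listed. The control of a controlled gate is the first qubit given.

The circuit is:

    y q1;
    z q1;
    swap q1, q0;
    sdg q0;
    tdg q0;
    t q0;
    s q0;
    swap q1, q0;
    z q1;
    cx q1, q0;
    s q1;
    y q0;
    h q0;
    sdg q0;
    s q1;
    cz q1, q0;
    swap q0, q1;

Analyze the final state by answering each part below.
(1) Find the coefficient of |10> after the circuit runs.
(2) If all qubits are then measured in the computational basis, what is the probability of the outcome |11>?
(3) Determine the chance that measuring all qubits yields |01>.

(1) |10> carries amplitude -sqrt(2)/2 in the final state. Key observation: the block from step 2 through step 9 cancels to the identity and can be dropped.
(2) The probability of measuring |11> is 1/2.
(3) A full measurement returns |01> with probability 0.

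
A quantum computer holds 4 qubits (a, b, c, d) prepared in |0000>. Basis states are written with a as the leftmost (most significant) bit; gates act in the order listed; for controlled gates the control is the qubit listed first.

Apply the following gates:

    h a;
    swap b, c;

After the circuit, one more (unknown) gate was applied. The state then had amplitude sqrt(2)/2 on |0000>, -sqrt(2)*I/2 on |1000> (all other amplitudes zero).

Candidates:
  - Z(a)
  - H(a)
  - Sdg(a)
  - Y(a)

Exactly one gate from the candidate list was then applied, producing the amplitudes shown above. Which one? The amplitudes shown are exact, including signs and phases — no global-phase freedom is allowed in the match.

The unique candidate consistent with the amplitudes is Sdg(a).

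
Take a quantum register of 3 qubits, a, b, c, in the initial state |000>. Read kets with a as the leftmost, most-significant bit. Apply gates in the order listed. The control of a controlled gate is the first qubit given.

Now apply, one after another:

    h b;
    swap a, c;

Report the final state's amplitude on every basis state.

The final amplitudes are sqrt(2)/2 on |000>, sqrt(2)/2 on |010>, and 0 on every other basis state.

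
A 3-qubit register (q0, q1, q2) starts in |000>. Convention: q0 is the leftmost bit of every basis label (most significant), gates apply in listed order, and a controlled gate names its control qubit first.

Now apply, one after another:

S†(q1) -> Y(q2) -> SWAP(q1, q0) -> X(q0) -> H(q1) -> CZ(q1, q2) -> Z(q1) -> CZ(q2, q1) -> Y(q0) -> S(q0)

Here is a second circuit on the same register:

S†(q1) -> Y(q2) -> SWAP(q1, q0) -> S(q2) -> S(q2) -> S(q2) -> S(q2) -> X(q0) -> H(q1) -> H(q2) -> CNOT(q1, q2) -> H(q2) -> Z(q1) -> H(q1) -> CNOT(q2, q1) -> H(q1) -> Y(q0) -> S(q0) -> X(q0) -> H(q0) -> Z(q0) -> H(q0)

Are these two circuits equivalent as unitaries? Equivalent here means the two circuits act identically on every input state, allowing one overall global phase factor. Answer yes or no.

Yes, they are equivalent — the unitaries differ by at most a global phase.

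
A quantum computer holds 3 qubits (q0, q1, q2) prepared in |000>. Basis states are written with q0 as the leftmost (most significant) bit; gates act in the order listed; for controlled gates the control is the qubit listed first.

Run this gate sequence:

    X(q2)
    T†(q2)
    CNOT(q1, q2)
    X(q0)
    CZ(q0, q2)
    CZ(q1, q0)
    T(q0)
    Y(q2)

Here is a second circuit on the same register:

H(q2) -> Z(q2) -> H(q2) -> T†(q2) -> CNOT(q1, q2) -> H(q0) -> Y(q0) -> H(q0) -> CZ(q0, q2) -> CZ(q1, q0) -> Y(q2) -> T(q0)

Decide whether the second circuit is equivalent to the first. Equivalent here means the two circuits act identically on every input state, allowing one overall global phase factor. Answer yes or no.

No — the two circuits implement different unitaries, even allowing a global phase.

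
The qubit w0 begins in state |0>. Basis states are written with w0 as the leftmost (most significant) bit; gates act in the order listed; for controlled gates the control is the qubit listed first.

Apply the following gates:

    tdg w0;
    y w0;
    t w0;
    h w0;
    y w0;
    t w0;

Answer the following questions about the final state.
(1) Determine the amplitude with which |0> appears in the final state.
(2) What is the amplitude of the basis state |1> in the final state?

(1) The amplitude on |0> is -sqrt(2)*exp(I*pi/4)/2.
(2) The final state's coefficient on |1> equals -sqrt(2)*I/2.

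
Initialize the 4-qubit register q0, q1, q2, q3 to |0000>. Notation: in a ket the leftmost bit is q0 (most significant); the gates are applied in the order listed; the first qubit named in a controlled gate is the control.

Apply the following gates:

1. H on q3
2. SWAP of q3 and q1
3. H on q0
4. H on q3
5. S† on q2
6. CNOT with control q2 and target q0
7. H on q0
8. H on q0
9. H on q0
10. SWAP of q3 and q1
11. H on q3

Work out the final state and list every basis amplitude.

After the circuit, the state carries amplitude sqrt(2)/2 on |0000>, sqrt(2)/2 on |0100>, and 0 on every other basis state.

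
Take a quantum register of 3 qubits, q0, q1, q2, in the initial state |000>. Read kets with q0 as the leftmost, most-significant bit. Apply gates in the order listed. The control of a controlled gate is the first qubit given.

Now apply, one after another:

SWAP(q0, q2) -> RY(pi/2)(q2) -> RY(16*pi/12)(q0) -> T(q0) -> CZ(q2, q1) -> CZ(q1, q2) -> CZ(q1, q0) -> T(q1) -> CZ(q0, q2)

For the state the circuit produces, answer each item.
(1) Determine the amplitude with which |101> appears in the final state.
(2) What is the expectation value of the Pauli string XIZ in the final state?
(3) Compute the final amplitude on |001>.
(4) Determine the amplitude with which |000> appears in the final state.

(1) The final state's coefficient on |101> equals -sqrt(6)*exp(I*pi/4)/4.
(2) In the final state, XIZ has expectation -sqrt(6)/4.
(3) The final state's coefficient on |001> equals -sqrt(2)/4.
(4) The final state's coefficient on |000> equals -sqrt(2)/4.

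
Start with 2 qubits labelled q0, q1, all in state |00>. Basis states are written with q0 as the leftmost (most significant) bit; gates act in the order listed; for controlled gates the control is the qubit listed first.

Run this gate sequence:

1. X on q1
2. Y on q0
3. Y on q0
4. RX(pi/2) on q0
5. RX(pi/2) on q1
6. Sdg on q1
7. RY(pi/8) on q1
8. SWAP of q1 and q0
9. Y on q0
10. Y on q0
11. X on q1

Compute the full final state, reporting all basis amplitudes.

After the circuit, the state carries amplitude -sqrt(2)*sin(3*pi/16)/2 on |00>, -sqrt(2)*I*sin(3*pi/16)/2 on |01>, -sqrt(2)*sin(5*pi/16)/2 on |10>, -sqrt(2)*I*sin(5*pi/16)/2 on |11>.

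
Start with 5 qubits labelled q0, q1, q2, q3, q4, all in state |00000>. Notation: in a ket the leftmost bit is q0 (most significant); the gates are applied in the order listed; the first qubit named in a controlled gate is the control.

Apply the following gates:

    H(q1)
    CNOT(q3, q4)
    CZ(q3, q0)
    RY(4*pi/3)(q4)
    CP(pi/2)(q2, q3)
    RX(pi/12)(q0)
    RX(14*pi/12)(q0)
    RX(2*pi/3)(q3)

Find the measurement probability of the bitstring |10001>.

A full measurement returns |10001> with probability 3*sqrt(2)/128 + 3/64.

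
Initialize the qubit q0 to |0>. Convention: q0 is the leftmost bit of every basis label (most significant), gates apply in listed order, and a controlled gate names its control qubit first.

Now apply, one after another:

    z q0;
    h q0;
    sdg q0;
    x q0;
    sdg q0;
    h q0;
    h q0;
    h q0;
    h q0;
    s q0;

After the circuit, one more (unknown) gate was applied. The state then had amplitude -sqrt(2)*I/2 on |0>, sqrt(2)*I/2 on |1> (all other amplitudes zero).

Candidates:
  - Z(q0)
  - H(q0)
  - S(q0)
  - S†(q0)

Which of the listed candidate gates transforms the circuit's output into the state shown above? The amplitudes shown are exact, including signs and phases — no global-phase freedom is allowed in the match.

The unique candidate consistent with the amplitudes is S(q0). Key observation: steps 5-10 multiply out to the identity, so the circuit reduces to the remaining gates.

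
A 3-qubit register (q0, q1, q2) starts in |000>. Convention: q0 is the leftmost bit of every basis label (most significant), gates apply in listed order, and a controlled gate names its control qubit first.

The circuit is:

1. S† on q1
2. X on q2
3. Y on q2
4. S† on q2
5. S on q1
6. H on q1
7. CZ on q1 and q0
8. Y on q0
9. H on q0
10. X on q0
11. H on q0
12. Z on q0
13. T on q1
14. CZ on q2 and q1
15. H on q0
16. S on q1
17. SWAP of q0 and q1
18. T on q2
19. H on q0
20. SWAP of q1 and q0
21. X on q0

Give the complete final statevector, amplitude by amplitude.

The final amplitudes are sqrt(2)*(-1 - exp(3*I*pi/4))/4 on |000>, 0 on |001>, sqrt(2)*(-1 + exp(3*I*pi/4))/4 on |010>, 0 on |011>, sqrt(2)*(1 + exp(3*I*pi/4))/4 on |100>, 0 on |101>, sqrt(2)*(1 - exp(3*I*pi/4))/4 on |110>, 0 on |111>. Key observation: gates 9-12 undo each other exactly, leaving only the rest of the circuit to track.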